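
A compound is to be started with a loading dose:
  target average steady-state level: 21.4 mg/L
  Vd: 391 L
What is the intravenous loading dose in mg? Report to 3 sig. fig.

LD = Css × Vd = 21.4 × 391 = 8367 mg

8370 mg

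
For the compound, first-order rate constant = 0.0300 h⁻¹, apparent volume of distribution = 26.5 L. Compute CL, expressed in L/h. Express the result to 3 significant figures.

0.795 L/h

CL = k × Vd = 0.0300 × 26.5 = 0.7950 L/h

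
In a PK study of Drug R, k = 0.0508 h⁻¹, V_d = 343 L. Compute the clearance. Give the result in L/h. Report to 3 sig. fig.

CL = k × Vd = 0.0508 × 343 = 17.42 L/h

17.4 L/h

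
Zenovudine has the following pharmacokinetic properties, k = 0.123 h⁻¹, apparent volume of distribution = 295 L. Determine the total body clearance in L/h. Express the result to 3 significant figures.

36.3 L/h

CL = k × Vd = 0.123 × 295 = 36.29 L/h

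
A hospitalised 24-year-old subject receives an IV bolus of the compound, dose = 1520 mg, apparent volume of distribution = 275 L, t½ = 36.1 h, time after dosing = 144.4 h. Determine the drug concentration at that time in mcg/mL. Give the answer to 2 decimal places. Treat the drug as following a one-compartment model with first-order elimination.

C₀ = Dose / Vd = 1520 / 275 = 5.527 mg/L
k = ln2 / t½ = 0.693147 / 36.1 = 0.01920 h⁻¹
t / t½ = 144.4 / 36.1 = 4 half-lives
C = C₀ × (1/2)^4 = 5.527 × 0.06250 = 0.3454 mg/L
(0.3454 mg/L = 0.3454 mcg/mL)

0.35 mcg/mL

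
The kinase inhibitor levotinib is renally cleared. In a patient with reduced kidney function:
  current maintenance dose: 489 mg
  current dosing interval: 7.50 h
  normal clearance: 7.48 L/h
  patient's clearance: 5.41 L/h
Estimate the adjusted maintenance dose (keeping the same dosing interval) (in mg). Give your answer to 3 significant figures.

354 mg

To keep the same average steady-state level, dosing rate must scale with clearance.
CL ratio = 5.41 / 7.48 = 0.7233
New dose (same interval) = 489 × 0.7233 = 353.7 mg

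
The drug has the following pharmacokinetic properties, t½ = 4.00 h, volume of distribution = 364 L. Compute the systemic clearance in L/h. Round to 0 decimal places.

k = ln2 / t½ = 0.693147 / 4.00 = 0.1733 h⁻¹
CL = k × Vd = 0.1733 × 364 = 63.08 L/h

63 L/h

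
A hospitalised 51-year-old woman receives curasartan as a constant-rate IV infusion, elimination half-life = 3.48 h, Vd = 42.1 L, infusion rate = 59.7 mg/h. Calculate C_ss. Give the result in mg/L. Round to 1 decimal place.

k = ln2 / t½ = 0.693147 / 3.48 = 0.1992 h⁻¹
CL = k × Vd = 0.1992 × 42.1 = 8.386 L/h
At steady state Css = R₀ / CL = 59.7 / 8.386 = 7.119 mg/L

7.1 mg/L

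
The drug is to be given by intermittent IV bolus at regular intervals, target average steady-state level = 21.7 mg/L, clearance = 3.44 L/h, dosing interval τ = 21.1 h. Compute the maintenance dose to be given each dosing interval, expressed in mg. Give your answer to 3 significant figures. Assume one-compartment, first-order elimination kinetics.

1580 mg

At steady state, Dose/τ = Css × CL.
Dose = Css × CL × τ = 21.7 × 3.440 × 21.1 = 1575 mg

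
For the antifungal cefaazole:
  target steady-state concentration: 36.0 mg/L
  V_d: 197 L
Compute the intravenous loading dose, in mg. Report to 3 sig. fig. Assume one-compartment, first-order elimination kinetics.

LD = Css × Vd = 36.0 × 197 = 7092 mg

7090 mg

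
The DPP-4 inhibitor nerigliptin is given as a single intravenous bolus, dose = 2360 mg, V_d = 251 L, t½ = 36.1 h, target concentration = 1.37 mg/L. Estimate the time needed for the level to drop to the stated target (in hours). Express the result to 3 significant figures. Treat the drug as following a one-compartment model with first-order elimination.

C₀ = Dose / Vd = 2360 / 251 = 9.402 mg/L
k = ln2 / t½ = 0.693147 / 36.1 = 0.01920 h⁻¹
t = ln(C₀ / C) / k = ln(9.402 / 1.37) / 0.01920
  = ln(6.863) / 0.01920 = 1.926 / 0.01920 = 100.3 h

100 h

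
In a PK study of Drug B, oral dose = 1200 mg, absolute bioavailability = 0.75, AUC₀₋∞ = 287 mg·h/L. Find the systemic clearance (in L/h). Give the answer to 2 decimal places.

3.14 L/h

CL = F·Dose / AUC = 0.75 × 1200 / 287 = 3.136 L/h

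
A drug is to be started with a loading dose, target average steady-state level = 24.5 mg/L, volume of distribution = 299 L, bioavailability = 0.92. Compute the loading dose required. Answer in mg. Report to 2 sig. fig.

LD = Css × Vd / F = 24.5 × 299 / 0.92 = 7963 mg

8000 mg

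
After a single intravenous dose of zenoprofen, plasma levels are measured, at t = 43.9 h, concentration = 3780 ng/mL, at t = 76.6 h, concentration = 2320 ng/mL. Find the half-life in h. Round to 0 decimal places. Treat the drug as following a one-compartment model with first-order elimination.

k = ln(C₁/C₂) / (t₂ − t₁) = ln(3780/2320) / (76.6 − 43.9)
  = 0.4882 / 32.70 = 0.01493 h⁻¹
t½ = ln2 / k = 0.693147 / 0.01493 = 46.43 h

46 h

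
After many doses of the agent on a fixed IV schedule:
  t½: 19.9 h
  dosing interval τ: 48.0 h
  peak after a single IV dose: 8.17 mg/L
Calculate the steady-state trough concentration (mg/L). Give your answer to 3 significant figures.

1.89 mg/L

k = ln2 / t½ = 0.693147 / 19.9 = 0.03483 h⁻¹
e^(−kτ) = e^(−0.03483 × 48.0) = 0.1879
Accumulation ratio R = 1 / (1 − e^(−kτ)) = 1 / (1 − 0.1879) = 1.231
Steady-state trough = C₀ × R × e^(−kτ) = 8.17 × 1.231 × 0.1879 = 1.890 mg/L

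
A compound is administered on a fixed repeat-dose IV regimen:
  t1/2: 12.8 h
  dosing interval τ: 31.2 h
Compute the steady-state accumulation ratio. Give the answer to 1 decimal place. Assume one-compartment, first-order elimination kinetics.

k = ln2 / t½ = 0.693147 / 12.8 = 0.05415 h⁻¹
e^(−kτ) = e^(−0.05415 × 31.2) = 0.1846
Accumulation ratio R = 1 / (1 − e^(−kτ)) = 1 / (1 − 0.1846) = 1.226

1.2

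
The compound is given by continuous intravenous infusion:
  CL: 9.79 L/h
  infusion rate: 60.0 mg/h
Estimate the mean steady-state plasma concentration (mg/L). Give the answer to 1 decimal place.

At steady state Css = R₀ / CL = 60.0 / 9.790 = 6.129 mg/L

6.1 mg/L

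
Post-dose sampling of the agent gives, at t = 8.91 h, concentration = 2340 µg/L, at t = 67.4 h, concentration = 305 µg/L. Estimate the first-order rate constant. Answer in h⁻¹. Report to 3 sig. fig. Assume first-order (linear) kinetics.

k = ln(C₁/C₂) / (t₂ − t₁) = ln(2340/305) / (67.4 − 8.91)
  = 2.038 / 58.49 = 0.03484 h⁻¹

0.0348 h⁻¹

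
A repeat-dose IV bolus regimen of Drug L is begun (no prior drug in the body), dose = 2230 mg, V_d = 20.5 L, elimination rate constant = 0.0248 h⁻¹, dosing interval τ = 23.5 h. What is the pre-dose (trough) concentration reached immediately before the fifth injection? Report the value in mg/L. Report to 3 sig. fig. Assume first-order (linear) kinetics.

C₀ per dose = Dose / Vd = 2230 / 20.5 = 108.8 mg/L
Fraction remaining after one interval: r = e^(−kτ) = e^(−0.02480 × 23.5) = 0.5583
Before dose 5, 4 doses have been given (aged 1τ, 2τ, 3τ, 4τ).
C_trough = C₀ × (r + r² + … + r^4) = C₀ × r(1−r^4)/(1−r)
        = 108.8 × 0.5583 × (1 − 0.09716) / (1 − 0.5583) = 124.2 mg/L

124 mg/L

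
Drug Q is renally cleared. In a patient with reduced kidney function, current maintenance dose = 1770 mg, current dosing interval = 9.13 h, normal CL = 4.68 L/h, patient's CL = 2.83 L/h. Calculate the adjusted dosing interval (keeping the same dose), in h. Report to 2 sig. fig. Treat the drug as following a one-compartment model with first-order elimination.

To keep the same average steady-state level, dosing rate must scale with clearance.
CL ratio = 2.83 / 4.68 = 0.6047
New interval (same dose) = 9.13 / 0.6047 = 15.10 h

15 h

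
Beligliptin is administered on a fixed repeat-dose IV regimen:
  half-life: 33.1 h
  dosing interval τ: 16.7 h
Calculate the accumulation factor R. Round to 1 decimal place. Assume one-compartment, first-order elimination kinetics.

3.4

k = ln2 / t½ = 0.693147 / 33.1 = 0.02094 h⁻¹
e^(−kτ) = e^(−0.02094 × 16.7) = 0.7049
Accumulation ratio R = 1 / (1 − e^(−kτ)) = 1 / (1 − 0.7049) = 3.389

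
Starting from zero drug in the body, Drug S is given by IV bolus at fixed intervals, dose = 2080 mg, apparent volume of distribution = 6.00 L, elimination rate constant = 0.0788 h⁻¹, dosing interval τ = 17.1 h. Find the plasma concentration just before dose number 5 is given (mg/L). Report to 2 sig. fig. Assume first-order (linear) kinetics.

120 mg/L

C₀ per dose = Dose / Vd = 2080 / 6.00 = 346.7 mg/L
Fraction remaining after one interval: r = e^(−kτ) = e^(−0.07880 × 17.1) = 0.2599
Before dose 5, 4 doses have been given (aged 1τ, 2τ, 3τ, 4τ).
C_trough = C₀ × (r + r² + … + r^4) = C₀ × r(1−r^4)/(1−r)
        = 346.7 × 0.2599 × (1 − 0.004563) / (1 − 0.2599) = 121.2 mg/L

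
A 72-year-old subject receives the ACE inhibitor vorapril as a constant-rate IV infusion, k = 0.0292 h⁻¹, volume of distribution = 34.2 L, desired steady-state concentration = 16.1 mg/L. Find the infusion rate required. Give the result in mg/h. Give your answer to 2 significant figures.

16 mg/h

CL = k × Vd = 0.02920 × 34.2 = 0.9986 L/h
At steady state, infusion rate R₀ = Css × CL = 16.1 × 0.9986 = 16.08 mg/h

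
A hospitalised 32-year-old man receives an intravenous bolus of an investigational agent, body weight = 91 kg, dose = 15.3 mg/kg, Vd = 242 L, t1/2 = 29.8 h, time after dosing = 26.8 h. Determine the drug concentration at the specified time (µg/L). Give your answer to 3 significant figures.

3080 µg/L

Total dose = 15.3 × 91 = 1392 mg
C₀ = Dose / Vd = 1392 / 242 = 5.752 mg/L
k = ln2 / t½ = 0.693147 / 29.8 = 0.02326 h⁻¹
C = C₀ · e^(−k·t) = 5.752 × e^(−0.02326 × 26.8)
  = 5.752 × 0.5361 = 3.084 mg/L
Convert: 3.084 mg/L × 1000 = 3084 µg/L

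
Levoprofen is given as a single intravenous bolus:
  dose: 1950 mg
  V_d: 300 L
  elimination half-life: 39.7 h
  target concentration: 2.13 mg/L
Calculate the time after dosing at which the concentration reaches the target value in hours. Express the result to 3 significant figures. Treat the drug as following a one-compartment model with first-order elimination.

C₀ = Dose / Vd = 1950 / 300 = 6.500 mg/L
k = ln2 / t½ = 0.693147 / 39.7 = 0.01746 h⁻¹
t = ln(C₀ / C) / k = ln(6.500 / 2.13) / 0.01746
  = ln(3.052) / 0.01746 = 1.116 / 0.01746 = 63.92 h

63.9 h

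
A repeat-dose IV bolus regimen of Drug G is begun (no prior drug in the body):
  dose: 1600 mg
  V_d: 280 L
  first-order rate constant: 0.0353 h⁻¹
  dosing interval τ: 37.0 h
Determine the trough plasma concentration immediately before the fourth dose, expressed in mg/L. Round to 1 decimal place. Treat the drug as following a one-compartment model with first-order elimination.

C₀ per dose = Dose / Vd = 1600 / 280 = 5.714 mg/L
Fraction remaining after one interval: r = e^(−kτ) = e^(−0.03530 × 37.0) = 0.2709
Before dose 4, 3 doses have been given (aged 1τ, 2τ, 3τ).
C_trough = C₀ × (r + r² + … + r^3) = C₀ × r(1−r^3)/(1−r)
        = 5.714 × 0.2709 × (1 − 0.01988) / (1 − 0.2709) = 2.081 mg/L

2.1 mg/L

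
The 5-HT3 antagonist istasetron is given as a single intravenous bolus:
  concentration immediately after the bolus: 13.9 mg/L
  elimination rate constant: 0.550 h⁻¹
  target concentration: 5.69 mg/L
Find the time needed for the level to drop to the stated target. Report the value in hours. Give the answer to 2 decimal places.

1.62 h

t = ln(C₀ / C) / k = ln(13.90 / 5.69) / 0.5500
  = ln(2.443) / 0.5500 = 0.8932 / 0.5500 = 1.624 h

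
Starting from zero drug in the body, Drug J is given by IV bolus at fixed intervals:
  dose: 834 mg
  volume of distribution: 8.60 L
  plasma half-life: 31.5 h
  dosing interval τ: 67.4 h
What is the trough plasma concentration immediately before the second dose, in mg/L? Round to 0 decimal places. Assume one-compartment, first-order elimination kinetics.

C₀ per dose = Dose / Vd = 834 / 8.60 = 96.98 mg/L
k = ln2 / t½ = 0.693147 / 31.5 = 0.02200 h⁻¹
Fraction remaining after one interval: r = e^(−kτ) = e^(−0.02200 × 67.4) = 0.2270
Before dose 2, 1 dose has been given (aged 1τ).
C_trough = C₀ × r = 96.98 × 0.2270 = 22.01 mg/L

22 mg/L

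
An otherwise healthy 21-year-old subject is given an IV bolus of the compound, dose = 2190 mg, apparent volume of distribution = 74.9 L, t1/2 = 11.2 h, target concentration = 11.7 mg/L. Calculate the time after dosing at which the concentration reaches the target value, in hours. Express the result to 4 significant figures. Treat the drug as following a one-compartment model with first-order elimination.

C₀ = Dose / Vd = 2190 / 74.9 = 29.24 mg/L
k = ln2 / t½ = 0.693147 / 11.2 = 0.06189 h⁻¹
t = ln(C₀ / C) / k = ln(29.24 / 11.7) / 0.06189
  = ln(2.499) / 0.06189 = 0.9159 / 0.06189 = 14.80 h

14.80 h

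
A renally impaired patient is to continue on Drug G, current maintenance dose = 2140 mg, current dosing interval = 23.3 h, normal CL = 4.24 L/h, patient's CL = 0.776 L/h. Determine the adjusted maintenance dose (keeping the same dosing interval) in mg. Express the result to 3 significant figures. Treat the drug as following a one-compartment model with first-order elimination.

To keep the same average steady-state level, dosing rate must scale with clearance.
CL ratio = 0.776 / 4.24 = 0.1830
New dose (same interval) = 2140 × 0.1830 = 391.6 mg

392 mg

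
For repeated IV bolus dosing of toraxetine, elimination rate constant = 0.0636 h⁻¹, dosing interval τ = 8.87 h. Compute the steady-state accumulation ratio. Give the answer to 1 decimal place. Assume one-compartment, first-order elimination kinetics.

e^(−kτ) = e^(−0.06360 × 8.87) = 0.5689
Accumulation ratio R = 1 / (1 − e^(−kτ)) = 1 / (1 − 0.5689) = 2.320

2.3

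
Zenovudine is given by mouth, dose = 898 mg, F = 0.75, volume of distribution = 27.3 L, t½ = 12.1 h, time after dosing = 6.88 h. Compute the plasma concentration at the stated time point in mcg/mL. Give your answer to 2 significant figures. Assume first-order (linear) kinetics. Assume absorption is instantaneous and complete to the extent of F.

17 mcg/mL

Amount reaching circulation = F × Dose = 0.75 × 898.0 = 673.5 mg
C₀ = F·Dose / Vd = 673.5 / 27.3 = 24.67 mg/L
k = ln2 / t½ = 0.693147 / 12.1 = 0.05728 h⁻¹
C = C₀ · e^(−k·t) = 24.67 × e^(−0.05728 × 6.88)
  = 24.67 × 0.6743 = 16.63 mg/L
(16.63 mg/L = 16.63 mcg/mL)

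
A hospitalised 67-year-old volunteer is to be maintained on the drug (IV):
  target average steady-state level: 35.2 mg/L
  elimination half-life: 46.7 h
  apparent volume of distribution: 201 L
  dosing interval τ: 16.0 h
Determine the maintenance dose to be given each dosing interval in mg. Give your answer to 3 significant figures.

1680 mg

k = ln2 / t½ = 0.693147 / 46.7 = 0.01484 h⁻¹
CL = k × Vd = 0.01484 × 201 = 2.983 L/h
At steady state, Dose/τ = Css × CL.
Dose = Css × CL × τ = 35.2 × 2.983 × 16.0 = 1680 mg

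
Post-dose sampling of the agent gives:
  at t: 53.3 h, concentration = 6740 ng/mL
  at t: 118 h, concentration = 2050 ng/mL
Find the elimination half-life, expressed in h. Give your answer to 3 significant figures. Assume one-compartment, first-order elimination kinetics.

37.7 h

k = ln(C₁/C₂) / (t₂ − t₁) = ln(6740/2050) / (118 − 53.3)
  = 1.190 / 64.70 = 0.01839 h⁻¹
t½ = ln2 / k = 0.693147 / 0.01839 = 37.69 h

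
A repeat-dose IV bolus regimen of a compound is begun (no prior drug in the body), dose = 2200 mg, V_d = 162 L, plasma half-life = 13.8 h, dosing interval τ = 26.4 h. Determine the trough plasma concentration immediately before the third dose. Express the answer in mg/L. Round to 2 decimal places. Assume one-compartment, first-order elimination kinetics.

C₀ per dose = Dose / Vd = 2200 / 162 = 13.58 mg/L
k = ln2 / t½ = 0.693147 / 13.8 = 0.05023 h⁻¹
Fraction remaining after one interval: r = e^(−kτ) = e^(−0.05023 × 26.4) = 0.2655
Before dose 3, 2 doses have been given (aged 1τ, 2τ).
C_trough = C₀ × (r + r²) = 13.58 × (0.2655 + 0.07049) = 4.563 mg/L

4.56 mg/L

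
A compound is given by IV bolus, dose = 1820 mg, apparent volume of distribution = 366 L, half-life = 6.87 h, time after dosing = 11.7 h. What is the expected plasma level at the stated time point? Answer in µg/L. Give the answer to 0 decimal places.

1527 µg/L

C₀ = Dose / Vd = 1820 / 366 = 4.973 mg/L
k = ln2 / t½ = 0.693147 / 6.87 = 0.1009 h⁻¹
C = C₀ · e^(−k·t) = 4.973 × e^(−0.1009 × 11.7)
  = 4.973 × 0.3071 = 1.527 mg/L
Convert: 1.527 mg/L × 1000 = 1527 µg/L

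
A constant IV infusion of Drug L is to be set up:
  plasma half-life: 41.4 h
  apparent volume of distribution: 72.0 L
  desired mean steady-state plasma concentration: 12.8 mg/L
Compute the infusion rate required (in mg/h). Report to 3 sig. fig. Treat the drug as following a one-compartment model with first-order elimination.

15.4 mg/h

k = ln2 / t½ = 0.693147 / 41.4 = 0.01674 h⁻¹
CL = k × Vd = 0.01674 × 72.0 = 1.205 L/h
At steady state, infusion rate R₀ = Css × CL = 12.8 × 1.205 = 15.42 mg/h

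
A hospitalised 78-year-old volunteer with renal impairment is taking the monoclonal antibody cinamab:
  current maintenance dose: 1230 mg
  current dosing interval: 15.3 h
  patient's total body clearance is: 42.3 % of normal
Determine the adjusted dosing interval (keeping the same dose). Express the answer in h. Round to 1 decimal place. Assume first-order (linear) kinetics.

36.2 h

To keep the same average steady-state level, dosing rate must scale with clearance.
CL ratio = 42.3 / 100 = 0.4230
New interval (same dose) = 15.3 / 0.4230 = 36.17 h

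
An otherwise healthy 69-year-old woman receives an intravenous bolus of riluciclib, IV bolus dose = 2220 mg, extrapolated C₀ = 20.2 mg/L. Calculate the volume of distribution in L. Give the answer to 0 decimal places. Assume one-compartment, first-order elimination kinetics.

110 L

Vd = Dose / C₀ = 2220 / 20.2 = 109.9 L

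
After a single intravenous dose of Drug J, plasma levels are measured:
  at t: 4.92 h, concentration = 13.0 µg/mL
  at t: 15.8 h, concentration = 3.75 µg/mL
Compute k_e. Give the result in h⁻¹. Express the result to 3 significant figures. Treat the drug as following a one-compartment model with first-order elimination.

0.114 h⁻¹

k = ln(C₁/C₂) / (t₂ − t₁) = ln(13.0/3.75) / (15.8 − 4.92)
  = 1.243 / 10.88 = 0.1142 h⁻¹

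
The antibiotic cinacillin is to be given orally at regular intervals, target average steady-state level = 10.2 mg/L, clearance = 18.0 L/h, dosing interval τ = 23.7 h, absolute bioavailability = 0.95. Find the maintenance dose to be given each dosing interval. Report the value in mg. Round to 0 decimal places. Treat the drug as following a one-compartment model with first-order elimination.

At steady state, F × (Dose/τ) = Css × CL.
Dose = Css × CL × τ / F = 10.2 × 18.00 × 23.7 / 0.95 = 4580 mg

4580 mg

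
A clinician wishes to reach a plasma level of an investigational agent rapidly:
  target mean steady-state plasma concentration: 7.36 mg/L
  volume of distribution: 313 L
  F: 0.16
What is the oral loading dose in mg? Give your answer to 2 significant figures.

LD = Css × Vd / F = 7.36 × 313 / 0.16 = 14400 mg

14000 mg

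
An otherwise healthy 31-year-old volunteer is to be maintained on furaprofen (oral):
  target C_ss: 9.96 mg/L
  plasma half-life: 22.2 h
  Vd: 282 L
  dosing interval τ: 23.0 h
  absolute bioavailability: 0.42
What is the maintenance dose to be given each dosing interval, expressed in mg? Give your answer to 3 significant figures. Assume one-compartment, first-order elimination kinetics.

4800 mg

k = ln2 / t½ = 0.693147 / 22.2 = 0.03122 h⁻¹
CL = k × Vd = 0.03122 × 282 = 8.804 L/h
At steady state, F × (Dose/τ) = Css × CL.
Dose = Css × CL × τ / F = 9.96 × 8.804 × 23.0 / 0.42 = 4802 mg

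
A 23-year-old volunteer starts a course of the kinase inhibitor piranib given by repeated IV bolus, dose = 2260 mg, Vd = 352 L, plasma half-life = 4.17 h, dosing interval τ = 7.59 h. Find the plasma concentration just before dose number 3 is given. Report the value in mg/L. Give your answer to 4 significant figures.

2.333 mg/L

C₀ per dose = Dose / Vd = 2260 / 352 = 6.420 mg/L
k = ln2 / t½ = 0.693147 / 4.17 = 0.1662 h⁻¹
Fraction remaining after one interval: r = e^(−kτ) = e^(−0.1662 × 7.59) = 0.2832
Before dose 3, 2 doses have been given (aged 1τ, 2τ).
C_trough = C₀ × (r + r²) = 6.420 × (0.2832 + 0.08020) = 2.333 mg/L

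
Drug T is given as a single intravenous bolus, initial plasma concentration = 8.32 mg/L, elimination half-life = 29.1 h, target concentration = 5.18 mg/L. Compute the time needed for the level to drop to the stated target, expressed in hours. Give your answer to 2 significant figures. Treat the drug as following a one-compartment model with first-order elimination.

20 h

k = ln2 / t½ = 0.693147 / 29.1 = 0.02382 h⁻¹
t = ln(C₀ / C) / k = ln(8.320 / 5.18) / 0.02382
  = ln(1.606) / 0.02382 = 0.4737 / 0.02382 = 19.89 h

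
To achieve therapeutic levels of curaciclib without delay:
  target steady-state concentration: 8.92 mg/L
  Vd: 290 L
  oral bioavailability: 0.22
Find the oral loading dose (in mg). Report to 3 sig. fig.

11800 mg

LD = Css × Vd / F = 8.92 × 290 / 0.22 = 11760 mg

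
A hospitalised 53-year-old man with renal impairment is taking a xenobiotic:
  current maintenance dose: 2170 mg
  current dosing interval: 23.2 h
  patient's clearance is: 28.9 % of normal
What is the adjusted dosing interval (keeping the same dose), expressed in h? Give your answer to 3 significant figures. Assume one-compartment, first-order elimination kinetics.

To keep the same average steady-state level, dosing rate must scale with clearance.
CL ratio = 28.9 / 100 = 0.2890
New interval (same dose) = 23.2 / 0.2890 = 80.28 h

80.3 h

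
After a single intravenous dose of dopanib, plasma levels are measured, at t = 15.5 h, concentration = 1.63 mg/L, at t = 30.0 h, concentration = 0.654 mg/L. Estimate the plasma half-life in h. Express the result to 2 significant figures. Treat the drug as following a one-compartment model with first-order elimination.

11 h

k = ln(C₁/C₂) / (t₂ − t₁) = ln(1.63/0.654) / (30.0 − 15.5)
  = 0.9132 / 14.50 = 0.06298 h⁻¹
t½ = ln2 / k = 0.693147 / 0.06298 = 11.01 h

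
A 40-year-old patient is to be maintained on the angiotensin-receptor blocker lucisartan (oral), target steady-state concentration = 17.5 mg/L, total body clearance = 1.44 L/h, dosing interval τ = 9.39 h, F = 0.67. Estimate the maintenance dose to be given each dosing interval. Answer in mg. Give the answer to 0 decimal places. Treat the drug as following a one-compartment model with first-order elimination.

353 mg

At steady state, F × (Dose/τ) = Css × CL.
Dose = Css × CL × τ / F = 17.5 × 1.440 × 9.39 / 0.67 = 353.2 mg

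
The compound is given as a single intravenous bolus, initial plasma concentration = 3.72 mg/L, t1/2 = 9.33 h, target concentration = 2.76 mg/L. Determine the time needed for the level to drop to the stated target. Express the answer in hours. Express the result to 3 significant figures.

k = ln2 / t½ = 0.693147 / 9.33 = 0.07429 h⁻¹
t = ln(C₀ / C) / k = ln(3.720 / 2.76) / 0.07429
  = ln(1.348) / 0.07429 = 0.2986 / 0.07429 = 4.019 h

4.02 h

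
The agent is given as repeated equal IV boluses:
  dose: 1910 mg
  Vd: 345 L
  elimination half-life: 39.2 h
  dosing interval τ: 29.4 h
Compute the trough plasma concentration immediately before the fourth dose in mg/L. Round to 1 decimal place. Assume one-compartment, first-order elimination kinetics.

6.4 mg/L

C₀ per dose = Dose / Vd = 1910 / 345 = 5.536 mg/L
k = ln2 / t½ = 0.693147 / 39.2 = 0.01768 h⁻¹
Fraction remaining after one interval: r = e^(−kτ) = e^(−0.01768 × 29.4) = 0.5946
Before dose 4, 3 doses have been given (aged 1τ, 2τ, 3τ).
C_trough = C₀ × (r + r² + … + r^3) = C₀ × r(1−r^3)/(1−r)
        = 5.536 × 0.5946 × (1 − 0.2102) / (1 − 0.5946) = 6.413 mg/L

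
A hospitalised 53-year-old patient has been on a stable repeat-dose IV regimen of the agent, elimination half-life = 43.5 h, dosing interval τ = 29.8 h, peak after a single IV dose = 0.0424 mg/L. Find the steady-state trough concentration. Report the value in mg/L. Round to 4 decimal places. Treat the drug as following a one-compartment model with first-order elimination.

0.0698 mg/L

k = ln2 / t½ = 0.693147 / 43.5 = 0.01593 h⁻¹
e^(−kτ) = e^(−0.01593 × 29.8) = 0.6221
Accumulation ratio R = 1 / (1 − e^(−kτ)) = 1 / (1 − 0.6221) = 2.646
Steady-state trough = C₀ × R × e^(−kτ) = 0.0424 × 2.646 × 0.6221 = 0.06979 mg/L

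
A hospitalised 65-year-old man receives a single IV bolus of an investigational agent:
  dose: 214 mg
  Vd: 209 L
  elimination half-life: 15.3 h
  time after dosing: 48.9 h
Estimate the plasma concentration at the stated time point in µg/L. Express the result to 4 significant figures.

111.7 µg/L

C₀ = Dose / Vd = 214.0 / 209 = 1.024 mg/L
k = ln2 / t½ = 0.693147 / 15.3 = 0.04530 h⁻¹
C = C₀ · e^(−k·t) = 1.024 × e^(−0.04530 × 48.9)
  = 1.024 × 0.1091 = 0.1117 mg/L
Convert: 0.1117 mg/L × 1000 = 111.7 µg/L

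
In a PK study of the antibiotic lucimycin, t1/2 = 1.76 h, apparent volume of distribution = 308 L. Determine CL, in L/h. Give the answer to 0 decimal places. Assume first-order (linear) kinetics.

121 L/h

k = ln2 / t½ = 0.693147 / 1.76 = 0.3938 h⁻¹
CL = k × Vd = 0.3938 × 308 = 121.3 L/h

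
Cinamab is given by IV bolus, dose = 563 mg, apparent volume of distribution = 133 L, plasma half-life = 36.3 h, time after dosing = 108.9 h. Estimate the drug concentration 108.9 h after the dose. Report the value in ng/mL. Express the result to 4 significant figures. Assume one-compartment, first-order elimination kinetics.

529.1 ng/mL

C₀ = Dose / Vd = 563.0 / 133 = 4.233 mg/L
k = ln2 / t½ = 0.693147 / 36.3 = 0.01909 h⁻¹
t / t½ = 108.9 / 36.3 = 3 half-lives
C = C₀ × (1/2)^3 = 4.233 × 0.1250 = 0.5291 mg/L
Convert: 0.5291 mg/L × 1000 = 529.1 ng/mL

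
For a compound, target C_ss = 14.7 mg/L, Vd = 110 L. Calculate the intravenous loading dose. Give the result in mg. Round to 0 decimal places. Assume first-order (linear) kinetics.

1617 mg

LD = Css × Vd = 14.7 × 110 = 1617 mg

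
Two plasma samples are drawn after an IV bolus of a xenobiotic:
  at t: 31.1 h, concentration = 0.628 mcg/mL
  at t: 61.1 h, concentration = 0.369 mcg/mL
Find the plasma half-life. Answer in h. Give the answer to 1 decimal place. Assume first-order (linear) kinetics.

39.1 h

k = ln(C₁/C₂) / (t₂ − t₁) = ln(0.628/0.369) / (61.1 − 31.1)
  = 0.5317 / 30.00 = 0.01772 h⁻¹
t½ = ln2 / k = 0.693147 / 0.01772 = 39.12 h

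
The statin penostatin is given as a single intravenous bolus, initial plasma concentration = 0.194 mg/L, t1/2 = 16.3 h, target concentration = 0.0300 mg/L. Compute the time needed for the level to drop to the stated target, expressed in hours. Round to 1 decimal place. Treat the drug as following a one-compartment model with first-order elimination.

k = ln2 / t½ = 0.693147 / 16.3 = 0.04252 h⁻¹
t = ln(C₀ / C) / k = ln(0.1940 / 0.0300) / 0.04252
  = ln(6.467) / 0.04252 = 1.867 / 0.04252 = 43.91 h

43.9 h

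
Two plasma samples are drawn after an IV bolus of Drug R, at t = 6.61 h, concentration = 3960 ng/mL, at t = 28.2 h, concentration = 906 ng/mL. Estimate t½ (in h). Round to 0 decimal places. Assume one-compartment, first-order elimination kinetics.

10 h

k = ln(C₁/C₂) / (t₂ − t₁) = ln(3960/906) / (28.2 − 6.61)
  = 1.475 / 21.59 = 0.06832 h⁻¹
t½ = ln2 / k = 0.693147 / 0.06832 = 10.15 h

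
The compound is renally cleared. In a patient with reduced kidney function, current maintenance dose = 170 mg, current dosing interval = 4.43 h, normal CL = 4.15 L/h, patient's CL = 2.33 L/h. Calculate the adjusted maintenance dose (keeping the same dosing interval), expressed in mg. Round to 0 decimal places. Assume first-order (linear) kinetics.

To keep the same average steady-state level, dosing rate must scale with clearance.
CL ratio = 2.33 / 4.15 = 0.5614
New dose (same interval) = 170 × 0.5614 = 95.44 mg

95 mg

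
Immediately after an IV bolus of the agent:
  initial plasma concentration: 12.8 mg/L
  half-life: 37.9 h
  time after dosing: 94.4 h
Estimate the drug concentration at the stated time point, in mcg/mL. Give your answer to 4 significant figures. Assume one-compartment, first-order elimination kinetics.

2.277 mcg/mL

k = ln2 / t½ = 0.693147 / 37.9 = 0.01829 h⁻¹
C = C₀ · e^(−k·t) = 12.80 × e^(−0.01829 × 94.4)
  = 12.80 × 0.1779 = 2.277 mg/L
(2.277 mg/L = 2.277 mcg/mL)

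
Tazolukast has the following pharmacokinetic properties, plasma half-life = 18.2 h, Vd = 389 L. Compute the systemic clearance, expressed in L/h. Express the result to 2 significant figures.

k = ln2 / t½ = 0.693147 / 18.2 = 0.03809 h⁻¹
CL = k × Vd = 0.03809 × 389 = 14.82 L/h

15 L/h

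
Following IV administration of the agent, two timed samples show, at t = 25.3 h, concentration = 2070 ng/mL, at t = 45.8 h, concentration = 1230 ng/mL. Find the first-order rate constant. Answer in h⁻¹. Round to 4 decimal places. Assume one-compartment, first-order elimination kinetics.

0.0254 h⁻¹

k = ln(C₁/C₂) / (t₂ − t₁) = ln(2070/1230) / (45.8 − 25.3)
  = 0.5205 / 20.50 = 0.02539 h⁻¹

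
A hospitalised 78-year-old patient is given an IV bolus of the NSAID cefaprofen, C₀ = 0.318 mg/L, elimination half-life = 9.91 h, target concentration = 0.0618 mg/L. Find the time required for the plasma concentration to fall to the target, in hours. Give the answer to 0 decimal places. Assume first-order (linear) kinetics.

23 h

k = ln2 / t½ = 0.693147 / 9.91 = 0.06994 h⁻¹
t = ln(C₀ / C) / k = ln(0.3180 / 0.0618) / 0.06994
  = ln(5.146) / 0.06994 = 1.638 / 0.06994 = 23.42 h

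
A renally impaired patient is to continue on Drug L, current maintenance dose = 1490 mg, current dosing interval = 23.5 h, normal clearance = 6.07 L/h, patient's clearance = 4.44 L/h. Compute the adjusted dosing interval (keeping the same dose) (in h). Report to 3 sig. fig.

To keep the same average steady-state level, dosing rate must scale with clearance.
CL ratio = 4.44 / 6.07 = 0.7315
New interval (same dose) = 23.5 / 0.7315 = 32.13 h

32.1 h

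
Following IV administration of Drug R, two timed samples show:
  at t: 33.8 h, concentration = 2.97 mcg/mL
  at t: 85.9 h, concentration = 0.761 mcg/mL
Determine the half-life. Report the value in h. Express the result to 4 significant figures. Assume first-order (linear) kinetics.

k = ln(C₁/C₂) / (t₂ − t₁) = ln(2.97/0.761) / (85.9 − 33.8)
  = 1.362 / 52.10 = 0.02614 h⁻¹
t½ = ln2 / k = 0.693147 / 0.02614 = 26.52 h

26.52 h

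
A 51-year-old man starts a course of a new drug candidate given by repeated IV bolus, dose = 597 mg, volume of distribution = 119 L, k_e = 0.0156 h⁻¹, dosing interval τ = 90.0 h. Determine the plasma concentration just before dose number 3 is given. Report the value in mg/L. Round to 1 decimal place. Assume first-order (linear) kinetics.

1.5 mg/L

C₀ per dose = Dose / Vd = 597 / 119 = 5.017 mg/L
Fraction remaining after one interval: r = e^(−kτ) = e^(−0.01560 × 90.0) = 0.2456
Before dose 3, 2 doses have been given (aged 1τ, 2τ).
C_trough = C₀ × (r + r²) = 5.017 × (0.2456 + 0.06032) = 1.535 mg/L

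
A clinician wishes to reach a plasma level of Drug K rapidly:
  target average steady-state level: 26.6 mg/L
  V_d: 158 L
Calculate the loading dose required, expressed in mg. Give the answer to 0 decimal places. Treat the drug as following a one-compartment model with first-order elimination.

4203 mg

LD = Css × Vd = 26.6 × 158 = 4203 mg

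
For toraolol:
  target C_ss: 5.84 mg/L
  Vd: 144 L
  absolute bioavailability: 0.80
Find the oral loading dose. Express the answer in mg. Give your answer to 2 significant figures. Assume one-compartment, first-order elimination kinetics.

1100 mg

LD = Css × Vd / F = 5.84 × 144 / 0.80 = 1051 mg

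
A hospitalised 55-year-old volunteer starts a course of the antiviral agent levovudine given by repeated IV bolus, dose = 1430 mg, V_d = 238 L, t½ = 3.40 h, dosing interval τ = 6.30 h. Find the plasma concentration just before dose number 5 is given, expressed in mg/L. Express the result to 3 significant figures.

C₀ per dose = Dose / Vd = 1430 / 238 = 6.008 mg/L
k = ln2 / t½ = 0.693147 / 3.40 = 0.2039 h⁻¹
Fraction remaining after one interval: r = e^(−kτ) = e^(−0.2039 × 6.30) = 0.2768
Before dose 5, 4 doses have been given (aged 1τ, 2τ, 3τ, 4τ).
C_trough = C₀ × (r + r² + … + r^4) = C₀ × r(1−r^4)/(1−r)
        = 6.008 × 0.2768 × (1 − 0.005870) / (1 − 0.2768) = 2.286 mg/L

2.29 mg/L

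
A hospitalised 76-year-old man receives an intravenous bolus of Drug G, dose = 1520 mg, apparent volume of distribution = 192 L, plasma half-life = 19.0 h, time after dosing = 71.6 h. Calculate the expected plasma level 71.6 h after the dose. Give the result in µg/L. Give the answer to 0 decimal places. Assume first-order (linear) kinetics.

581 µg/L

C₀ = Dose / Vd = 1520 / 192 = 7.917 mg/L
k = ln2 / t½ = 0.693147 / 19.0 = 0.03648 h⁻¹
C = C₀ · e^(−k·t) = 7.917 × e^(−0.03648 × 71.6)
  = 7.917 × 0.07339 = 0.5810 mg/L
Convert: 0.5810 mg/L × 1000 = 581.0 µg/L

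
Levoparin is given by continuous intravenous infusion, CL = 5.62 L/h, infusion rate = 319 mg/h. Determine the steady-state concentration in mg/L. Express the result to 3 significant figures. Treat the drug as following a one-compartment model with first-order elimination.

56.8 mg/L

At steady state Css = R₀ / CL = 319 / 5.620 = 56.76 mg/L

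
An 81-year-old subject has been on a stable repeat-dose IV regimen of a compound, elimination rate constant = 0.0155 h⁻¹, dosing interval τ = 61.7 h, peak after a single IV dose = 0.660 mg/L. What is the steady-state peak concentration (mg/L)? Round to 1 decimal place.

e^(−kτ) = e^(−0.01550 × 61.7) = 0.3843
Accumulation ratio R = 1 / (1 − e^(−kτ)) = 1 / (1 − 0.3843) = 1.624
Steady-state peak = C₀ × R = 0.660 × 1.624 = 1.072 mg/L

1.1 mg/L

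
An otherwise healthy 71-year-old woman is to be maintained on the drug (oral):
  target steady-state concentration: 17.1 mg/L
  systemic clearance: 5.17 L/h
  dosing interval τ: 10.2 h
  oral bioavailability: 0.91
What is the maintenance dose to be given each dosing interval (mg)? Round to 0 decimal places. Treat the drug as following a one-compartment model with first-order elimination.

At steady state, F × (Dose/τ) = Css × CL.
Dose = Css × CL × τ / F = 17.1 × 5.170 × 10.2 / 0.91 = 990.9 mg

991 mg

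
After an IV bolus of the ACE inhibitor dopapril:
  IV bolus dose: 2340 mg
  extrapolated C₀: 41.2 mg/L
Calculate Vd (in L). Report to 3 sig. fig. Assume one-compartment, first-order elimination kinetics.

56.8 L

Vd = Dose / C₀ = 2340 / 41.2 = 56.80 L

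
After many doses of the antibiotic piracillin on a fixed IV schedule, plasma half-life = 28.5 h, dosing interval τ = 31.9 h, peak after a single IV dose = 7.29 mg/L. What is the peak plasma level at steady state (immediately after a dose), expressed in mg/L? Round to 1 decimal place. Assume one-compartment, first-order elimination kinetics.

k = ln2 / t½ = 0.693147 / 28.5 = 0.02432 h⁻¹
e^(−kτ) = e^(−0.02432 × 31.9) = 0.4603
Accumulation ratio R = 1 / (1 − e^(−kτ)) = 1 / (1 − 0.4603) = 1.853
Steady-state peak = C₀ × R = 7.29 × 1.853 = 13.51 mg/L

13.5 mg/L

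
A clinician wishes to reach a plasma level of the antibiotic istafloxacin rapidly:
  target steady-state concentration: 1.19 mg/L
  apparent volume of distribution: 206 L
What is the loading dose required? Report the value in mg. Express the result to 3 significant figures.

LD = Css × Vd = 1.19 × 206 = 245.1 mg

245 mg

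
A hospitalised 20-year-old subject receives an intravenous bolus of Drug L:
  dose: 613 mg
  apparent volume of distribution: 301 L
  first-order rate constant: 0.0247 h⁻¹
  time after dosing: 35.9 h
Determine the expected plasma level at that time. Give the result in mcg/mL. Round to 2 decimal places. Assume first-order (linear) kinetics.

C₀ = Dose / Vd = 613.0 / 301 = 2.037 mg/L
C = C₀ · e^(−k·t) = 2.037 × e^(−0.02470 × 35.9)
  = 2.037 × 0.4120 = 0.8392 mg/L
(0.8392 mg/L = 0.8392 mcg/mL)

0.84 mcg/mL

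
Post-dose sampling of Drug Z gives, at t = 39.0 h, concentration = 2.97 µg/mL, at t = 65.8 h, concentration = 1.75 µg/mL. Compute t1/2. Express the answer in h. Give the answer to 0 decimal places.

k = ln(C₁/C₂) / (t₂ − t₁) = ln(2.97/1.75) / (65.8 − 39.0)
  = 0.5289 / 26.80 = 0.01974 h⁻¹
t½ = ln2 / k = 0.693147 / 0.01974 = 35.11 h

35 h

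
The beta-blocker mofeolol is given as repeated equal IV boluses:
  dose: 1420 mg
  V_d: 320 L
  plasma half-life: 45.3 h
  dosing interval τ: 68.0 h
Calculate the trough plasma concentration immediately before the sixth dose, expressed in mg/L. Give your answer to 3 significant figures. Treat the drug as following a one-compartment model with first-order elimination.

C₀ per dose = Dose / Vd = 1420 / 320 = 4.438 mg/L
k = ln2 / t½ = 0.693147 / 45.3 = 0.01530 h⁻¹
Fraction remaining after one interval: r = e^(−kτ) = e^(−0.01530 × 68.0) = 0.3533
Before dose 6, 5 doses have been given (aged 1τ, 2τ, 3τ, 4τ, 5τ).
C_trough = C₀ × (r + r² + … + r^5) = C₀ × r(1−r^5)/(1−r)
        = 4.438 × 0.3533 × (1 − 0.005505) / (1 − 0.3533) = 2.411 mg/L

2.41 mg/L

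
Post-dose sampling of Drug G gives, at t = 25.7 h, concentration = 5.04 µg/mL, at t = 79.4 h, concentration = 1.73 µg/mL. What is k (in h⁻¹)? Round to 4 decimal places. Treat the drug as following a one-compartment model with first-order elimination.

0.0199 h⁻¹

k = ln(C₁/C₂) / (t₂ − t₁) = ln(5.04/1.73) / (79.4 − 25.7)
  = 1.069 / 53.70 = 0.01991 h⁻¹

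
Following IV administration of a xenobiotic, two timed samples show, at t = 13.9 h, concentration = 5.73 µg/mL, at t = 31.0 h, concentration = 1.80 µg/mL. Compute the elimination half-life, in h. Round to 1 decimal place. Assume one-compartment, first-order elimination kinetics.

k = ln(C₁/C₂) / (t₂ − t₁) = ln(5.73/1.80) / (31.0 − 13.9)
  = 1.158 / 17.10 = 0.06772 h⁻¹
t½ = ln2 / k = 0.693147 / 0.06772 = 10.24 h

10.2 h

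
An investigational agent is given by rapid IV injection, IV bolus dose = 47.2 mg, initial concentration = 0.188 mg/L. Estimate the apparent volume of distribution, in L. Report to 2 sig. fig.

Vd = Dose / C₀ = 47.20 / 0.188 = 251.1 L

250 L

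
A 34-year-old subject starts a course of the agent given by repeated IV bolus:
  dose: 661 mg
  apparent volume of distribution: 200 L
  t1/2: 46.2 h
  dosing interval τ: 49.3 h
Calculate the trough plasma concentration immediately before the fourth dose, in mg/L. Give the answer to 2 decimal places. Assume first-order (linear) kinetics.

2.69 mg/L

C₀ per dose = Dose / Vd = 661 / 200 = 3.305 mg/L
k = ln2 / t½ = 0.693147 / 46.2 = 0.01500 h⁻¹
Fraction remaining after one interval: r = e^(−kτ) = e^(−0.01500 × 49.3) = 0.4774
Before dose 4, 3 doses have been given (aged 1τ, 2τ, 3τ).
C_trough = C₀ × (r + r² + … + r^3) = C₀ × r(1−r^3)/(1−r)
        = 3.305 × 0.4774 × (1 − 0.1088) / (1 − 0.4774) = 2.691 mg/L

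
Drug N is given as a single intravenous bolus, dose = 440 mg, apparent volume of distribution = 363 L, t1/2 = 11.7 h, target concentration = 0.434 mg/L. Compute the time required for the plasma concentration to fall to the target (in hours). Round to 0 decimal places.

17 h

C₀ = Dose / Vd = 440.0 / 363 = 1.212 mg/L
k = ln2 / t½ = 0.693147 / 11.7 = 0.05924 h⁻¹
t = ln(C₀ / C) / k = ln(1.212 / 0.434) / 0.05924
  = ln(2.793) / 0.05924 = 1.027 / 0.05924 = 17.34 h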